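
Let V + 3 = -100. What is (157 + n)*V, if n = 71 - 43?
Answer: -19055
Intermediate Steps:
n = 28
V = -103 (V = -3 - 100 = -103)
(157 + n)*V = (157 + 28)*(-103) = 185*(-103) = -19055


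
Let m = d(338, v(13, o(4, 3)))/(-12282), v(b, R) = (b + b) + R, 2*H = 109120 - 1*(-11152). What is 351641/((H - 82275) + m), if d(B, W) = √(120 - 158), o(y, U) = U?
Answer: -587172486161712438/36967849798897621 + 2159427381*I*√38/36967849798897621 ≈ -15.883 + 3.6009e-7*I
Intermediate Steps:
H = 60136 (H = (109120 - 1*(-11152))/2 = (109120 + 11152)/2 = (½)*120272 = 60136)
v(b, R) = R + 2*b (v(b, R) = 2*b + R = R + 2*b)
d(B, W) = I*√38 (d(B, W) = √(-38) = I*√38)
m = -I*√38/12282 (m = (I*√38)/(-12282) = (I*√38)*(-1/12282) = -I*√38/12282 ≈ -0.00050191*I)
351641/((H - 82275) + m) = 351641/((60136 - 82275) - I*√38/12282) = 351641/(-22139 - I*√38/12282)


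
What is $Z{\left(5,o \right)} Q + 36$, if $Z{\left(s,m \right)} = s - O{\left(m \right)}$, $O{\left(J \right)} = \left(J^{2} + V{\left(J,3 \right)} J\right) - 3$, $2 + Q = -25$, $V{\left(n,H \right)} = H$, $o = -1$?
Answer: $-234$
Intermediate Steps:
$Q = -27$ ($Q = -2 - 25 = -27$)
$O{\left(J \right)} = -3 + J^{2} + 3 J$ ($O{\left(J \right)} = \left(J^{2} + 3 J\right) - 3 = -3 + J^{2} + 3 J$)
$Z{\left(s,m \right)} = 3 + s - m^{2} - 3 m$ ($Z{\left(s,m \right)} = s - \left(-3 + m^{2} + 3 m\right) = 3 + s - m^{2} - 3 m$)
$Z{\left(5,o \right)} Q + 36 = \left(3 + 5 - \left(-1\right)^{2} - -3\right) \left(-27\right) + 36 = \left(3 + 5 - 1 + 3\right) \left(-27\right) + 36 = 10 \left(-27\right) + 36 = -270 + 36 = -234$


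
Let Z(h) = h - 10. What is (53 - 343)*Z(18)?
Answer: -2320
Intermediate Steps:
Z(h) = -10 + h
(53 - 343)*Z(18) = (53 - 343)*(-10 + 18) = -290*8 = -2320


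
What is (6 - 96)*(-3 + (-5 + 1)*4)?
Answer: 1710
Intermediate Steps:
(6 - 96)*(-3 + (-5 + 1)*4) = -90*(-3 - 4*4) = -90*(-3 - 16) = -90*(-19) = 1710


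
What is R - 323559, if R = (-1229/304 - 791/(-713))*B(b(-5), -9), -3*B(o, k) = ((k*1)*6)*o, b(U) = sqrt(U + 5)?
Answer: -323559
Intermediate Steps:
b(U) = sqrt(5 + U)
B(o, k) = -2*k*o (B(o, k) = -(k*1)*6*o/3 = -k*6*o/3 = -6*k*o/3 = -2*k*o)
R = 0 (R = (-1229/304 - 791/(-713))*(-2*(-9)*sqrt(5 - 5)) = (-1229*1/304 - 791*(-1/713))*(-2*(-9)*sqrt(0)) = (-1229/304 + 791/713)*(-2*(-9)*0) = -635813/216752*0 = 0)
R - 323559 = 0 - 323559 = -323559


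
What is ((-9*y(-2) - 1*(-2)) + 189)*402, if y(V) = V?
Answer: 84018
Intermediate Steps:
((-9*y(-2) - 1*(-2)) + 189)*402 = ((-9*(-2) - 1*(-2)) + 189)*402 = ((18 + 2) + 189)*402 = (20 + 189)*402 = 209*402 = 84018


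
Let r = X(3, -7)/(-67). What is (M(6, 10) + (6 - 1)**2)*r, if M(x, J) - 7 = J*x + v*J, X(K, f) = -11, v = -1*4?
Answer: 572/67 ≈ 8.5373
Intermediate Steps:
v = -4
M(x, J) = 7 - 4*J + J*x (M(x, J) = 7 + (J*x - 4*J) = 7 + (-4*J + J*x) = 7 - 4*J + J*x)
r = 11/67 (r = -11/(-67) = -11*(-1/67) = 11/67 ≈ 0.16418)
(M(6, 10) + (6 - 1)**2)*r = ((7 - 4*10 + 10*6) + (6 - 1)**2)*(11/67) = ((7 - 40 + 60) + 5**2)*(11/67) = (27 + 25)*(11/67) = 52*(11/67) = 572/67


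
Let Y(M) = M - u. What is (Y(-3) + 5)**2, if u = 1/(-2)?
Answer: 25/4 ≈ 6.2500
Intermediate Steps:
u = -1/2 ≈ -0.50000
Y(M) = 1/2 + M (Y(M) = M - 1*(-1/2) = M + 1/2 = 1/2 + M)
(Y(-3) + 5)**2 = ((1/2 - 3) + 5)**2 = (-5/2 + 5)**2 = (5/2)**2 = 25/4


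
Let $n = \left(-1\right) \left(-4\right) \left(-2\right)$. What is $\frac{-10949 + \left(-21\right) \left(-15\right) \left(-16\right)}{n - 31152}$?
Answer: $\frac{15989}{31160} \approx 0.51313$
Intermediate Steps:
$n = -8$ ($n = 4 \left(-2\right) = -8$)
$\frac{-10949 + \left(-21\right) \left(-15\right) \left(-16\right)}{n - 31152} = \frac{-10949 + \left(-21\right) \left(-15\right) \left(-16\right)}{-8 - 31152} = \frac{-10949 + 315 \left(-16\right)}{-31160} = \left(-10949 - 5040\right) \left(- \frac{1}{31160}\right) = \left(-15989\right) \left(- \frac{1}{31160}\right) = \frac{15989}{31160}$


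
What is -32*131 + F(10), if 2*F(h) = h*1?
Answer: -4187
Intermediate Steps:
F(h) = h/2 (F(h) = (h*1)/2 = h/2)
-32*131 + F(10) = -32*131 + (½)*10 = -4192 + 5 = -4187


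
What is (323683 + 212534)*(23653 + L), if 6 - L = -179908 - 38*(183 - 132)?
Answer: 110195274585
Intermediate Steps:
L = 181852 (L = 6 - (-179908 - 38*(183 - 132)) = 6 - (-179908 - 38*51) = 6 - (-179908 - 1*1938) = 6 - (-179908 - 1938) = 6 - 1*(-181846) = 6 + 181846 = 181852)
(323683 + 212534)*(23653 + L) = (323683 + 212534)*(23653 + 181852) = 536217*205505 = 110195274585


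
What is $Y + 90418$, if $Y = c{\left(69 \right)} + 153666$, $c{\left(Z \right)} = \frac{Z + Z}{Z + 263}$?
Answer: $\frac{40518013}{166} \approx 2.4408 \cdot 10^{5}$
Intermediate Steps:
$c{\left(Z \right)} = \frac{2 Z}{263 + Z}$
$Y = \frac{25508625}{166}$ ($Y = 2 \cdot 69 \frac{1}{263 + 69} + 153666 = 2 \cdot 69 \cdot \frac{1}{332} + 153666 = \frac{69}{166} + 153666 = \frac{25508625}{166} \approx 1.5367 \cdot 10^{5}$)
$Y + 90418 = \frac{25508625}{166} + 90418 = \frac{40518013}{166}$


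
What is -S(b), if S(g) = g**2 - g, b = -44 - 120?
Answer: -27060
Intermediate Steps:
b = -164
-S(b) = -(-164)*(-1 - 164) = -(-164)*(-165) = -1*27060 = -27060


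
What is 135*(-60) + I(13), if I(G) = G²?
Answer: -7931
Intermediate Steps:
135*(-60) + I(13) = 135*(-60) + 13² = -8100 + 169 = -7931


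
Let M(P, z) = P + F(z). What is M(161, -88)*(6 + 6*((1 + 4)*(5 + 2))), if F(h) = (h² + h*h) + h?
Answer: 3361176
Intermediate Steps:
F(h) = h + 2*h² (F(h) = (h² + h²) + h = 2*h² + h = h + 2*h²)
M(P, z) = P + z*(1 + 2*z)
M(161, -88)*(6 + 6*((1 + 4)*(5 + 2))) = (161 - 88*(1 + 2*(-88)))*(6 + 6*((1 + 4)*(5 + 2))) = (161 - 88*(1 - 176))*(6 + 6*(5*7)) = (161 - 88*(-175))*(6 + 6*35) = (161 + 15400)*(6 + 210) = 15561*216 = 3361176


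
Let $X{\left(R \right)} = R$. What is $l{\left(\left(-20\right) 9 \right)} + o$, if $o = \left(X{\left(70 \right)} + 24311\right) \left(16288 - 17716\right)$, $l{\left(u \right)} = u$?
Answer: $-34816248$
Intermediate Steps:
$o = -34816068$ ($o = \left(70 + 24311\right) \left(16288 - 17716\right) = 24381 \left(-1428\right) = -34816068$)
$l{\left(\left(-20\right) 9 \right)} + o = \left(-20\right) 9 - 34816068 = -180 - 34816068 = -34816248$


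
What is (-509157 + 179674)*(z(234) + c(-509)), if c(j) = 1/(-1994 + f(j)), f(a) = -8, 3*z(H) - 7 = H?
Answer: -2064527641/78 ≈ -2.6468e+7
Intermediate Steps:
z(H) = 7/3 + H/3
c(j) = -1/2002 (c(j) = 1/(-1994 - 8) = 1/(-2002) = -1/2002)
(-509157 + 179674)*(z(234) + c(-509)) = (-509157 + 179674)*((7/3 + (1/3)*234) - 1/2002) = -329483*((7/3 + 78) - 1/2002) = -329483*(241/3 - 1/2002) = -329483*482479/6006 = -2064527641/78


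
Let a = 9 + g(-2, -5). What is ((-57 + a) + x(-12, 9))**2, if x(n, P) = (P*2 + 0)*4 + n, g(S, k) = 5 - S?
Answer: 361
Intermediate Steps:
x(n, P) = n + 8*P (x(n, P) = (2*P + 0)*4 + n = (2*P)*4 + n = 8*P + n = n + 8*P)
a = 16 (a = 9 + (5 - 1*(-2)) = 9 + (5 + 2) = 9 + 7 = 16)
((-57 + a) + x(-12, 9))**2 = ((-57 + 16) + (-12 + 8*9))**2 = (-41 + (-12 + 72))**2 = (-41 + 60)**2 = 19**2 = 361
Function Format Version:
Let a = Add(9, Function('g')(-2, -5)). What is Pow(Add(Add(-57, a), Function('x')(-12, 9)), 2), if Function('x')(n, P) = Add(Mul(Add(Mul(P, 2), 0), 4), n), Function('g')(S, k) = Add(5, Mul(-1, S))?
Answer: 361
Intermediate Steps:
Function('x')(n, P) = Add(n, Mul(8, P)) (Function('x')(n, P) = Add(Mul(Add(Mul(2, P), 0), 4), n) = Add(Mul(Mul(2, P), 4), n) = Add(Mul(8, P), n) = Add(n, Mul(8, P)))
a = 16 (a = Add(9, Add(5, Mul(-1, -2))) = Add(9, Add(5, 2)) = Add(9, 7) = 16)
Pow(Add(Add(-57, a), Function('x')(-12, 9)), 2) = Pow(Add(Add(-57, 16), Add(-12, Mul(8, 9))), 2) = Pow(Add(-41, Add(-12, 72)), 2) = Pow(Add(-41, 60), 2) = Pow(19, 2) = 361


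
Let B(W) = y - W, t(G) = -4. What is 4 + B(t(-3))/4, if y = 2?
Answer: 11/2 ≈ 5.5000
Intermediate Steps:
B(W) = 2 - W
4 + B(t(-3))/4 = 4 + (2 - 1*(-4))/4 = 4 + (2 + 4)/4 = 4 + (1/4)*6 = 4 + 3/2 = 11/2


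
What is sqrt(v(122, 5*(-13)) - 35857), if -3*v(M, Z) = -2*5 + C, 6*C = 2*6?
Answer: I*sqrt(322689)/3 ≈ 189.35*I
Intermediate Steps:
C = 2 (C = (2*6)/6 = (1/6)*12 = 2)
v(M, Z) = 8/3 (v(M, Z) = -(-2*5 + 2)/3 = -(-10 + 2)/3 = -1/3*(-8) = 8/3)
sqrt(v(122, 5*(-13)) - 35857) = sqrt(8/3 - 35857) = sqrt(-107563/3) = I*sqrt(322689)/3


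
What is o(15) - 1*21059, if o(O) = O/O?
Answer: -21058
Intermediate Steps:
o(O) = 1
o(15) - 1*21059 = 1 - 1*21059 = 1 - 21059 = -21058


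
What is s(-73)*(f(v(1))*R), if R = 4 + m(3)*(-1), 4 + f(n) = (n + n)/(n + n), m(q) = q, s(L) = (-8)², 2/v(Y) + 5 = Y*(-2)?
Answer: -192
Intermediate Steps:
v(Y) = 2/(-5 - 2*Y) (v(Y) = 2/(-5 + Y*(-2)) = 2/(-5 - 2*Y))
s(L) = 64
f(n) = -3 (f(n) = -4 + (n + n)/(n + n) = -4 + (2*n)/((2*n)) = -4 + (2*n)*(1/(2*n)) = -4 + 1 = -3)
R = 1 (R = 4 + 3*(-1) = 4 - 3 = 1)
s(-73)*(f(v(1))*R) = 64*(-3*1) = 64*(-3) = -192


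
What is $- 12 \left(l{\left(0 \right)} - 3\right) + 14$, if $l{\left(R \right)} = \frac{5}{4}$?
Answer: $35$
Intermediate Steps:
$l{\left(R \right)} = \frac{5}{4}$ ($l{\left(R \right)} = 5 \cdot \frac{1}{4} = \frac{5}{4}$)
$- 12 \left(l{\left(0 \right)} - 3\right) + 14 = - 12 \left(\frac{5}{4} - 3\right) + 14 = \left(-12\right) \left(- \frac{7}{4}\right) + 14 = 21 + 14 = 35$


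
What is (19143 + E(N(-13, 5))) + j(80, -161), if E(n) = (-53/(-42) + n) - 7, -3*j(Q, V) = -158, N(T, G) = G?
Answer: 268729/14 ≈ 19195.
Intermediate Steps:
j(Q, V) = 158/3 (j(Q, V) = -⅓*(-158) = 158/3)
E(n) = -241/42 + n (E(n) = (-53*(-1/42) + n) - 7 = (53/42 + n) - 7 = -241/42 + n)
(19143 + E(N(-13, 5))) + j(80, -161) = (19143 + (-241/42 + 5)) + 158/3 = (19143 - 31/42) + 158/3 = 803975/42 + 158/3 = 268729/14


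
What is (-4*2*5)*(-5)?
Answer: 200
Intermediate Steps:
(-4*2*5)*(-5) = -8*5*(-5) = -40*(-5) = 200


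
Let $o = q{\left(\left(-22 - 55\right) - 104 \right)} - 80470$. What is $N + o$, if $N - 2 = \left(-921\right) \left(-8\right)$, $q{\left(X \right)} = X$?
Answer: $-73281$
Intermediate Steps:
$o = -80651$ ($o = \left(\left(-22 - 55\right) - 104\right) - 80470 = \left(-77 - 104\right) - 80470 = -181 - 80470 = -80651$)
$N = 7370$ ($N = 2 - -7368 = 2 + 7368 = 7370$)
$N + o = 7370 - 80651 = -73281$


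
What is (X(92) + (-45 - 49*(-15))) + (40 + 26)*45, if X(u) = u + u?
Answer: 3844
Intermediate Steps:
X(u) = 2*u
(X(92) + (-45 - 49*(-15))) + (40 + 26)*45 = (2*92 + (-45 - 49*(-15))) + (40 + 26)*45 = (184 + (-45 + 735)) + 66*45 = (184 + 690) + 2970 = 874 + 2970 = 3844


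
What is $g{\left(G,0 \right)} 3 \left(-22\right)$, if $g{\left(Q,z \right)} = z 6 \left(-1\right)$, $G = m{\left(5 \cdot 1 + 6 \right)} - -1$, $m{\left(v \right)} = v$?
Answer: $0$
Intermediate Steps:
$G = 12$ ($G = \left(5 \cdot 1 + 6\right) - -1 = \left(5 + 6\right) + 1 = 11 + 1 = 12$)
$g{\left(Q,z \right)} = - 6 z$ ($g{\left(Q,z \right)} = 6 z \left(-1\right) = - 6 z$)
$g{\left(G,0 \right)} 3 \left(-22\right) = \left(-6\right) 0 \cdot 3 \left(-22\right) = 0 \cdot 3 \left(-22\right) = 0 \left(-22\right) = 0$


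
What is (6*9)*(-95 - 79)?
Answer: -9396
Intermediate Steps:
(6*9)*(-95 - 79) = 54*(-174) = -9396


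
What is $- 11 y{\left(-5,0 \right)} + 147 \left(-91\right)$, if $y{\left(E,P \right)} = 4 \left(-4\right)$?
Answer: $-13201$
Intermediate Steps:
$y{\left(E,P \right)} = -16$
$- 11 y{\left(-5,0 \right)} + 147 \left(-91\right) = \left(-11\right) \left(-16\right) + 147 \left(-91\right) = 176 - 13377 = -13201$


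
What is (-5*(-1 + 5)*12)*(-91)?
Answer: 21840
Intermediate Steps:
(-5*(-1 + 5)*12)*(-91) = (-5*4*12)*(-91) = -20*12*(-91) = -240*(-91) = 21840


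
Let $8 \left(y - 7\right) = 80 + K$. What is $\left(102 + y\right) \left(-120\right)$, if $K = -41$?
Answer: $-13665$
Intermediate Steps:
$y = \frac{95}{8}$ ($y = 7 + \frac{80 - 41}{8} = 7 + \frac{1}{8} \cdot 39 = 7 + \frac{39}{8} = \frac{95}{8} \approx 11.875$)
$\left(102 + y\right) \left(-120\right) = \left(102 + \frac{95}{8}\right) \left(-120\right) = \frac{911}{8} \left(-120\right) = -13665$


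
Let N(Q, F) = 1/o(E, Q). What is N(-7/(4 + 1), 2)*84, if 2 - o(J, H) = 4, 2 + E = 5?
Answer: -42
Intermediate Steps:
E = 3 (E = -2 + 5 = 3)
o(J, H) = -2 (o(J, H) = 2 - 1*4 = 2 - 4 = -2)
N(Q, F) = -½ (N(Q, F) = 1/(-2) = -½)
N(-7/(4 + 1), 2)*84 = -½*84 = -42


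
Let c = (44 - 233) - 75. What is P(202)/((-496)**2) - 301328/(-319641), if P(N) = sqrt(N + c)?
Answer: 301328/319641 + I*sqrt(62)/246016 ≈ 0.94271 + 3.2006e-5*I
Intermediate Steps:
c = -264 (c = -189 - 75 = -264)
P(N) = sqrt(-264 + N) (P(N) = sqrt(N - 264) = sqrt(-264 + N))
P(202)/((-496)**2) - 301328/(-319641) = sqrt(-264 + 202)/((-496)**2) - 301328/(-319641) = sqrt(-62)/246016 - 301328*(-1/319641) = (I*sqrt(62))*(1/246016) + 301328/319641 = I*sqrt(62)/246016 + 301328/319641 = 301328/319641 + I*sqrt(62)/246016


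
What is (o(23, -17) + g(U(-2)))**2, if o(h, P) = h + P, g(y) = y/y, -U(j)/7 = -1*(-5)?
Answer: 49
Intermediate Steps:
U(j) = -35 (U(j) = -(-7)*(-5) = -7*5 = -35)
g(y) = 1
o(h, P) = P + h
(o(23, -17) + g(U(-2)))**2 = ((-17 + 23) + 1)**2 = (6 + 1)**2 = 7**2 = 49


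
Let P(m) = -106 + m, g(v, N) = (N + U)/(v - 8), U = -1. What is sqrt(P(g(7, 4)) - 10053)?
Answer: I*sqrt(10162) ≈ 100.81*I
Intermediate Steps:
g(v, N) = (-1 + N)/(-8 + v) (g(v, N) = (N - 1)/(v - 8) = (-1 + N)/(-8 + v))
sqrt(P(g(7, 4)) - 10053) = sqrt((-106 + (-1 + 4)/(-8 + 7)) - 10053) = sqrt((-106 + 3/(-1)) - 10053) = sqrt((-106 - 1*3) - 10053) = sqrt((-106 - 3) - 10053) = sqrt(-109 - 10053) = sqrt(-10162) = I*sqrt(10162)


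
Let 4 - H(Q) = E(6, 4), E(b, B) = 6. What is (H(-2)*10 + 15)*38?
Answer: -190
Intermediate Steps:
H(Q) = -2 (H(Q) = 4 - 1*6 = 4 - 6 = -2)
(H(-2)*10 + 15)*38 = (-2*10 + 15)*38 = (-20 + 15)*38 = -5*38 = -190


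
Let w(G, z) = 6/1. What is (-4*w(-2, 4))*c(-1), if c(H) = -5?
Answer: 120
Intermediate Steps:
w(G, z) = 6 (w(G, z) = 6*1 = 6)
(-4*w(-2, 4))*c(-1) = -4*6*(-5) = -24*(-5) = 120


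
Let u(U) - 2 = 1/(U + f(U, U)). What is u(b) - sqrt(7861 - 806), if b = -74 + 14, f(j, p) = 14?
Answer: 91/46 - sqrt(7055) ≈ -82.016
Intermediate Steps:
b = -60
u(U) = 2 + 1/(14 + U) (u(U) = 2 + 1/(U + 14) = 2 + 1/(14 + U))
u(b) - sqrt(7861 - 806) = (29 + 2*(-60))/(14 - 60) - sqrt(7861 - 806) = (29 - 120)/(-46) - sqrt(7055) = -1/46*(-91) - sqrt(7055) = 91/46 - sqrt(7055)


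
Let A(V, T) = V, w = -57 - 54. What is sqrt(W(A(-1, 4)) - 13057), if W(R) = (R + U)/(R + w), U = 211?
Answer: I*sqrt(208942)/4 ≈ 114.28*I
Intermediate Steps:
w = -111
W(R) = (211 + R)/(-111 + R) (W(R) = (R + 211)/(R - 111) = (211 + R)/(-111 + R))
sqrt(W(A(-1, 4)) - 13057) = sqrt((211 - 1)/(-111 - 1) - 13057) = sqrt(210/(-112) - 13057) = sqrt(-1/112*210 - 13057) = sqrt(-15/8 - 13057) = sqrt(-104471/8) = I*sqrt(208942)/4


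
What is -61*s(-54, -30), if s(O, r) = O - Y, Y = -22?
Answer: 1952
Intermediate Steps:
s(O, r) = 22 + O (s(O, r) = O - 1*(-22) = O + 22 = 22 + O)
-61*s(-54, -30) = -61*(22 - 54) = -61*(-32) = 1952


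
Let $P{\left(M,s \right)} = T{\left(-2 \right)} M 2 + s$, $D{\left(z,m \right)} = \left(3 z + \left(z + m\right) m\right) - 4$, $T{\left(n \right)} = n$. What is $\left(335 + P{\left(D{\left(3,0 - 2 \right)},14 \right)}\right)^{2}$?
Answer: $113569$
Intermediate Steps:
$D{\left(z,m \right)} = -4 + 3 z + m \left(m + z\right)$ ($D{\left(z,m \right)} = \left(3 z + \left(m + z\right) m\right) - 4 = \left(3 z + m \left(m + z\right)\right) - 4 = -4 + 3 z + m \left(m + z\right)$)
$P{\left(M,s \right)} = s - 4 M$ ($P{\left(M,s \right)} = - 2 M 2 + s = - 4 M + s = s - 4 M$)
$\left(335 + P{\left(D{\left(3,0 - 2 \right)},14 \right)}\right)^{2} = \left(335 + \left(14 - 4 \left(-4 + \left(0 - 2\right)^{2} + 3 \cdot 3 + \left(0 - 2\right) 3\right)\right)\right)^{2} = \left(335 + \left(14 - 4 \left(-4 + \left(-2\right)^{2} + 9 - 6\right)\right)\right)^{2} = \left(335 + \left(14 - 4 \left(-4 + 4 + 9 - 6\right)\right)\right)^{2} = \left(335 + \left(14 - 12\right)\right)^{2} = \left(335 + 2\right)^{2} = 337^{2} = 113569$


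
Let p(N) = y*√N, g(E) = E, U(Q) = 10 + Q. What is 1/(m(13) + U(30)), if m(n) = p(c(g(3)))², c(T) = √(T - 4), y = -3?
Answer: 40/1681 - 9*I/1681 ≈ 0.023795 - 0.005354*I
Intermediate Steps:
c(T) = √(-4 + T)
p(N) = -3*√N
m(n) = 9*I (m(n) = (-3*(-4 + 3)^(¼))² = (-3*(-1)^(¼))² = (-3*√I)² = 9*I)
1/(m(13) + U(30)) = 1/(9*I + (10 + 30)) = 1/(9*I + 40) = 1/(40 + 9*I) = (40 - 9*I)/1681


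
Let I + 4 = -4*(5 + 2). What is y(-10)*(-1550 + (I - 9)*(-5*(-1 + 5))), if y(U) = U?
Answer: 7300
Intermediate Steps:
I = -32 (I = -4 - 4*(5 + 2) = -4 - 4*7 = -4 - 28 = -32)
y(-10)*(-1550 + (I - 9)*(-5*(-1 + 5))) = -10*(-1550 + (-32 - 9)*(-5*(-1 + 5))) = -10*(-1550 - (-205)*4) = -10*(-1550 - 41*(-20)) = -10*(-1550 + 820) = -10*(-730) = 7300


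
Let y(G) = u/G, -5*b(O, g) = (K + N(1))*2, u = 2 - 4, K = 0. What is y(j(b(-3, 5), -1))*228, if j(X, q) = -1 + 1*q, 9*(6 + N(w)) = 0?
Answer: 228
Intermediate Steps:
u = -2
N(w) = -6 (N(w) = -6 + (1/9)*0 = -6 + 0 = -6)
b(O, g) = 12/5 (b(O, g) = -(0 - 6)*2/5 = -(-6)*2/5 = -1/5*(-12) = 12/5)
j(X, q) = -1 + q
y(G) = -2/G
y(j(b(-3, 5), -1))*228 = -2/(-1 - 1)*228 = -2/(-2)*228 = -2*(-1/2)*228 = 1*228 = 228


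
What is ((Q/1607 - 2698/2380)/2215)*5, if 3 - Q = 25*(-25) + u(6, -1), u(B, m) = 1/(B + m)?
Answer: -1420761/847162190 ≈ -0.0016771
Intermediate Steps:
Q = 3139/5 (Q = 3 - (25*(-25) + 1/(6 - 1)) = 3 - (-625 + 1/5) = 3 - (-625 + ⅕) = 3 - 1*(-3124/5) = 3 + 3124/5 = 3139/5 ≈ 627.80)
((Q/1607 - 2698/2380)/2215)*5 = (((3139/5)/1607 - 2698/2380)/2215)*5 = (((3139/5)*(1/1607) - 2698*1/2380)*(1/2215))*5 = ((3139/8035 - 1349/1190)*(1/2215))*5 = -1420761/1912330*1/2215*5 = -1420761/4235810950*5 = -1420761/847162190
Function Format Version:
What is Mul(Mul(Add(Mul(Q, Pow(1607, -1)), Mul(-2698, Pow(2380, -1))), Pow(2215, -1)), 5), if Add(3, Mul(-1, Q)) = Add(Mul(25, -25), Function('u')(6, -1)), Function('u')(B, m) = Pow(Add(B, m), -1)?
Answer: Rational(-1420761, 847162190) ≈ -0.0016771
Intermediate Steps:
Q = Rational(3139, 5) (Q = Add(3, Mul(-1, Add(Mul(25, -25), Pow(Add(6, -1), -1)))) = Add(3, Mul(-1, Add(-625, Pow(5, -1)))) = Add(3, Mul(-1, Add(-625, Rational(1, 5)))) = Add(3, Mul(-1, Rational(-3124, 5))) = Add(3, Rational(3124, 5)) = Rational(3139, 5) ≈ 627.80)
Mul(Mul(Add(Mul(Q, Pow(1607, -1)), Mul(-2698, Pow(2380, -1))), Pow(2215, -1)), 5) = Mul(Mul(Add(Mul(Rational(3139, 5), Pow(1607, -1)), Mul(-2698, Pow(2380, -1))), Pow(2215, -1)), 5) = Mul(Mul(Add(Mul(Rational(3139, 5), Rational(1, 1607)), Mul(-2698, Rational(1, 2380))), Rational(1, 2215)), 5) = Mul(Mul(Add(Rational(3139, 8035), Rational(-1349, 1190)), Rational(1, 2215)), 5) = Mul(Mul(Rational(-1420761, 1912330), Rational(1, 2215)), 5) = Mul(Rational(-1420761, 4235810950), 5) = Rational(-1420761, 847162190)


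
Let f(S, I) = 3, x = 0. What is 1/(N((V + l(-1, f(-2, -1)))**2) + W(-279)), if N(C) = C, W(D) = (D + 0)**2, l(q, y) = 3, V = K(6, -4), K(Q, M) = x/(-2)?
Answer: 1/77850 ≈ 1.2845e-5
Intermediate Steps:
K(Q, M) = 0 (K(Q, M) = 0/(-2) = 0*(-1/2) = 0)
V = 0
W(D) = D**2
1/(N((V + l(-1, f(-2, -1)))**2) + W(-279)) = 1/((0 + 3)**2 + (-279)**2) = 1/(3**2 + 77841) = 1/(9 + 77841) = 1/77850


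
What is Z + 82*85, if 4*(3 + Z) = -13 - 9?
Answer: 13923/2 ≈ 6961.5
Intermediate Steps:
Z = -17/2 (Z = -3 + (-13 - 9)/4 = -3 + (¼)*(-22) = -3 - 11/2 = -17/2 ≈ -8.5000)
Z + 82*85 = -17/2 + 82*85 = -17/2 + 6970 = 13923/2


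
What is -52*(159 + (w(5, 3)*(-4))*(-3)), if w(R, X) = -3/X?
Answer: -7644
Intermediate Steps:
-52*(159 + (w(5, 3)*(-4))*(-3)) = -52*(159 + (-3/3*(-4))*(-3)) = -52*(159 + (-3*⅓*(-4))*(-3)) = -52*(159 - 1*(-4)*(-3)) = -52*(159 + 4*(-3)) = -52*(159 - 12) = -52*147 = -7644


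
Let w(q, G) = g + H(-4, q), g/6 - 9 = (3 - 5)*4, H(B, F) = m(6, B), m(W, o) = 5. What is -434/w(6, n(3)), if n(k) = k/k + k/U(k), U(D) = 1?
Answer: -434/11 ≈ -39.455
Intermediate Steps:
H(B, F) = 5
g = 6 (g = 54 + 6*((3 - 5)*4) = 54 + 6*(-2*4) = 54 + 6*(-8) = 54 - 48 = 6)
n(k) = 1 + k (n(k) = k/k + k/1 = 1 + k*1 = 1 + k)
w(q, G) = 11 (w(q, G) = 6 + 5 = 11)
-434/w(6, n(3)) = -434/11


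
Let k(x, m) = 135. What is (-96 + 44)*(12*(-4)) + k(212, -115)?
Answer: 2631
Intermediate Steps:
(-96 + 44)*(12*(-4)) + k(212, -115) = (-96 + 44)*(12*(-4)) + 135 = -52*(-48) + 135 = 2496 + 135 = 2631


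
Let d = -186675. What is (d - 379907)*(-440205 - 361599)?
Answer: 454287713928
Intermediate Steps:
(d - 379907)*(-440205 - 361599) = (-186675 - 379907)*(-440205 - 361599) = -566582*(-801804) = 454287713928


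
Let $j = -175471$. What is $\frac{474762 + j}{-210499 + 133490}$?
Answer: $- \frac{5647}{1453} \approx -3.8864$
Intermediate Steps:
$\frac{474762 + j}{-210499 + 133490} = \frac{474762 - 175471}{-210499 + 133490} = \frac{299291}{-77009} = 299291 \left(- \frac{1}{77009}\right) = - \frac{5647}{1453}$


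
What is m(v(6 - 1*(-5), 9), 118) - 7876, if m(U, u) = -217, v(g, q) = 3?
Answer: -8093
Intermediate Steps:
m(v(6 - 1*(-5), 9), 118) - 7876 = -217 - 7876 = -8093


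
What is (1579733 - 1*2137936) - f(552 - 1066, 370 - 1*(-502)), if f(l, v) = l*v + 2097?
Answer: -112092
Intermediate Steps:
f(l, v) = 2097 + l*v
(1579733 - 1*2137936) - f(552 - 1066, 370 - 1*(-502)) = (1579733 - 1*2137936) - (2097 + (552 - 1066)*(370 - 1*(-502))) = (1579733 - 2137936) - (2097 - 514*(370 + 502)) = -558203 - (2097 - 514*872) = -558203 - (2097 - 448208) = -558203 - 1*(-446111) = -558203 + 446111 = -112092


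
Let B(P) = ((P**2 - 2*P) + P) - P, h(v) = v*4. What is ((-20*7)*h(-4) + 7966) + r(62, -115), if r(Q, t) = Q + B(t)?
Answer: 23723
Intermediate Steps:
h(v) = 4*v
B(P) = P**2 - 2*P (B(P) = (P**2 - P) - P = P**2 - 2*P)
r(Q, t) = Q + t*(-2 + t)
((-20*7)*h(-4) + 7966) + r(62, -115) = ((-20*7)*(4*(-4)) + 7966) + (62 - 115*(-2 - 115)) = (-140*(-16) + 7966) + (62 - 115*(-117)) = (2240 + 7966) + (62 + 13455) = 10206 + 13517 = 23723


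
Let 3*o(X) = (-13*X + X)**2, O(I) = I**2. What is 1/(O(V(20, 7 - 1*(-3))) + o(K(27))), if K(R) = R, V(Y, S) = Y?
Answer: 1/35392 ≈ 2.8255e-5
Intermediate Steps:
o(X) = 48*X**2 (o(X) = (-13*X + X)**2/3 = (-12*X)**2/3 = (144*X**2)/3 = 48*X**2)
1/(O(V(20, 7 - 1*(-3))) + o(K(27))) = 1/(20**2 + 48*27**2) = 1/(400 + 48*729) = 1/(400 + 34992) = 1/35392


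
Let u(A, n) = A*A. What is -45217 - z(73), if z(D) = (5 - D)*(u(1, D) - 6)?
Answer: -45557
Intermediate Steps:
u(A, n) = A²
z(D) = -25 + 5*D (z(D) = (5 - D)*(1² - 6) = (5 - D)*(1 - 6) = (5 - D)*(-5) = -25 + 5*D)
-45217 - z(73) = -45217 - (-25 + 5*73) = -45217 - (-25 + 365) = -45217 - 1*340 = -45217 - 340 = -45557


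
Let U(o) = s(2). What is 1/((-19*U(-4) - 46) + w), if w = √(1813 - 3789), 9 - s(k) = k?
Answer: -179/34017 - 2*I*√494/34017 ≈ -0.0052621 - 0.0013068*I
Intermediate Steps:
s(k) = 9 - k
U(o) = 7 (U(o) = 9 - 1*2 = 9 - 2 = 7)
w = 2*I*√494 (w = √(-1976) = 2*I*√494 ≈ 44.452*I)
1/((-19*U(-4) - 46) + w) = 1/((-19*7 - 46) + 2*I*√494) = 1/((-133 - 46) + 2*I*√494) = 1/(-179 + 2*I*√494)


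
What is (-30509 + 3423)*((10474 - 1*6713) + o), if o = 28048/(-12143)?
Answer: -1236253117650/12143 ≈ -1.0181e+8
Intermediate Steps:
o = -28048/12143 (o = 28048*(-1/12143) = -28048/12143 ≈ -2.3098)
(-30509 + 3423)*((10474 - 1*6713) + o) = (-30509 + 3423)*((10474 - 1*6713) - 28048/12143) = -27086*((10474 - 6713) - 28048/12143) = -27086*(3761 - 28048/12143) = -27086*45641775/12143 = -1236253117650/12143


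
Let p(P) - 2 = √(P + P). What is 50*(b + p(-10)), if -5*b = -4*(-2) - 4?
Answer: 60 + 100*I*√5 ≈ 60.0 + 223.61*I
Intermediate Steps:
b = -⅘ (b = -(-4*(-2) - 4)/5 = -(8 - 4)/5 = -⅕*4 = -⅘ ≈ -0.80000)
p(P) = 2 + √2*√P (p(P) = 2 + √(P + P) = 2 + √(2*P) = 2 + √2*√P)
50*(b + p(-10)) = 50*(-⅘ + (2 + √2*√(-10))) = 50*(-⅘ + (2 + √2*(I*√10))) = 50*(-⅘ + (2 + 2*I*√5)) = 50*(6/5 + 2*I*√5) = 60 + 100*I*√5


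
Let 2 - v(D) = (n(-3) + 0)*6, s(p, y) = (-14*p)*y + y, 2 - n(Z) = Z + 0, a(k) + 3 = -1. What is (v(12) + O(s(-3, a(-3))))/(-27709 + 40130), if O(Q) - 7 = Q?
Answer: -193/12421 ≈ -0.015538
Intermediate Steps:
a(k) = -4 (a(k) = -3 - 1 = -4)
n(Z) = 2 - Z (n(Z) = 2 - (Z + 0) = 2 - Z)
s(p, y) = y - 14*p*y (s(p, y) = -14*p*y + y = y - 14*p*y)
v(D) = -28 (v(D) = 2 - ((2 - 1*(-3)) + 0)*6 = 2 - ((2 + 3) + 0)*6 = 2 - (5 + 0)*6 = 2 - 5*6 = 2 - 1*30 = 2 - 30 = -28)
O(Q) = 7 + Q
(v(12) + O(s(-3, a(-3))))/(-27709 + 40130) = (-28 + (7 - 4*(1 - 14*(-3))))/(-27709 + 40130) = (-28 + (7 - 4*(1 + 42)))/12421 = (-28 + (7 - 4*43))*(1/12421) = (-28 + (7 - 172))*(1/12421) = (-28 - 165)*(1/12421) = -193*1/12421 = -193/12421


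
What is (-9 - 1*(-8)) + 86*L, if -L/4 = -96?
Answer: 33023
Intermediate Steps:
L = 384 (L = -4*(-96) = 384)
(-9 - 1*(-8)) + 86*L = (-9 - 1*(-8)) + 86*384 = (-9 + 8) + 33024 = -1 + 33024 = 33023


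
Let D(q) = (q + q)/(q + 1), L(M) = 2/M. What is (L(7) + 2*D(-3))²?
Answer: 1936/49 ≈ 39.510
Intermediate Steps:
D(q) = 2*q/(1 + q) (D(q) = (2*q)/(1 + q) = 2*q/(1 + q))
(L(7) + 2*D(-3))² = (2/7 + 2*(2*(-3)/(1 - 3)))² = (2*(⅐) + 2*(2*(-3)/(-2)))² = (2/7 + 2*(2*(-3)*(-½)))² = (2/7 + 2*3)² = (2/7 + 6)² = (44/7)² = 1936/49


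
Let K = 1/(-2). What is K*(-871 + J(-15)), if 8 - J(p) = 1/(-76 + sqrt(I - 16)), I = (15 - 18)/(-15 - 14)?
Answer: 144951591/335930 - I*sqrt(13369)/335930 ≈ 431.49 - 0.00034419*I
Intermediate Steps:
I = 3/29 (I = -3/(-29) = -3*(-1/29) = 3/29 ≈ 0.10345)
K = -1/2 ≈ -0.50000
J(p) = 8 - 1/(-76 + I*sqrt(13369)/29) (J(p) = 8 - 1/(-76 + sqrt(3/29 - 16)) = 8 - 1/(-76 + sqrt(-461/29)) = 8 - 1/(-76 + I*sqrt(13369)/29))
K*(-871 + J(-15)) = -(-871 + (1345924/167965 + I*sqrt(13369)/167965))/2 = -(-144951591/167965 + I*sqrt(13369)/167965)/2 = 144951591/335930 - I*sqrt(13369)/335930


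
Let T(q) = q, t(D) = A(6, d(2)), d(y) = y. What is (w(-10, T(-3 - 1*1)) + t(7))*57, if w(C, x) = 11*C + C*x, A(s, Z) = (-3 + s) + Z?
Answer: -3705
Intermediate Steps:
A(s, Z) = -3 + Z + s
t(D) = 5 (t(D) = -3 + 2 + 6 = 5)
(w(-10, T(-3 - 1*1)) + t(7))*57 = (-10*(11 + (-3 - 1*1)) + 5)*57 = (-10*(11 + (-3 - 1)) + 5)*57 = (-10*(11 - 4) + 5)*57 = (-10*7 + 5)*57 = (-70 + 5)*57 = -65*57 = -3705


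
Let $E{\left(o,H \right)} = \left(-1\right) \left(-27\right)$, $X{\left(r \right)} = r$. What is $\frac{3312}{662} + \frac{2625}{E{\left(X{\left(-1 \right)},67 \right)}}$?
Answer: $\frac{304529}{2979} \approx 102.23$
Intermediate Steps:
$E{\left(o,H \right)} = 27$
$\frac{3312}{662} + \frac{2625}{E{\left(X{\left(-1 \right)},67 \right)}} = \frac{3312}{662} + \frac{2625}{27} = 3312 \cdot \frac{1}{662} + 2625 \cdot \frac{1}{27} = \frac{1656}{331} + \frac{875}{9} = \frac{304529}{2979}$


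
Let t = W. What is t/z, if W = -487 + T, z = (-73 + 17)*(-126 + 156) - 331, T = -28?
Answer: 515/2011 ≈ 0.25609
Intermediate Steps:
z = -2011 (z = -56*30 - 331 = -1680 - 331 = -2011)
W = -515 (W = -487 - 28 = -515)
t = -515
t/z = -515/(-2011) = -515*(-1/2011) = 515/2011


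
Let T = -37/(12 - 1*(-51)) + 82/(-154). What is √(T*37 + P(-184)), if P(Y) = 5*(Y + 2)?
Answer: I*√50769334/231 ≈ 30.845*I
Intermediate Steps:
T = -776/693 (T = -37/(12 + 51) + 82*(-1/154) = -37/63 - 41/77 = -776/693 ≈ -1.1198)
P(Y) = 10 + 5*Y (P(Y) = 5*(2 + Y) = 10 + 5*Y)
√(T*37 + P(-184)) = √(-776/693*37 + (10 + 5*(-184))) = √(-28712/693 + (10 - 920)) = √(-28712/693 - 910) = √(-659342/693) = I*√50769334/231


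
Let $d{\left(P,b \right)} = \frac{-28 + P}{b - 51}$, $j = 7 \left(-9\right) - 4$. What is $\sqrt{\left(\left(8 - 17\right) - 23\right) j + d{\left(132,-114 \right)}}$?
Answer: $\frac{2 \sqrt{14588310}}{165} \approx 46.297$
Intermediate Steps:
$j = -67$ ($j = -63 - 4 = -67$)
$d{\left(P,b \right)} = \frac{-28 + P}{-51 + b}$
$\sqrt{\left(\left(8 - 17\right) - 23\right) j + d{\left(132,-114 \right)}} = \sqrt{\left(\left(8 - 17\right) - 23\right) \left(-67\right) + \frac{-28 + 132}{-51 - 114}} = \sqrt{\left(-9 - 23\right) \left(-67\right) + \frac{1}{-165} \cdot 104} = \sqrt{\left(-32\right) \left(-67\right) - \frac{104}{165}} = \sqrt{2144 - \frac{104}{165}} = \sqrt{\frac{353656}{165}} = \frac{2 \sqrt{14588310}}{165}$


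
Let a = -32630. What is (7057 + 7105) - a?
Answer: 46792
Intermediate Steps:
(7057 + 7105) - a = (7057 + 7105) - 1*(-32630) = 14162 + 32630 = 46792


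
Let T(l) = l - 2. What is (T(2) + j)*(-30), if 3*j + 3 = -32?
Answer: 350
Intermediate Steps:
j = -35/3 (j = -1 + (⅓)*(-32) = -1 - 32/3 = -35/3 ≈ -11.667)
T(l) = -2 + l
(T(2) + j)*(-30) = ((-2 + 2) - 35/3)*(-30) = (0 - 35/3)*(-30) = -35/3*(-30) = 350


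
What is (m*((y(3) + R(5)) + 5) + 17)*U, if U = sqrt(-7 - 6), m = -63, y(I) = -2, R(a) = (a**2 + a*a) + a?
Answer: -3637*I*sqrt(13) ≈ -13113.0*I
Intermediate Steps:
R(a) = a + 2*a**2 (R(a) = (a**2 + a**2) + a = 2*a**2 + a = a + 2*a**2)
U = I*sqrt(13) (U = sqrt(-13) = I*sqrt(13) ≈ 3.6056*I)
(m*((y(3) + R(5)) + 5) + 17)*U = (-63*((-2 + 5*(1 + 2*5)) + 5) + 17)*(I*sqrt(13)) = (-63*((-2 + 5*(1 + 10)) + 5) + 17)*(I*sqrt(13)) = (-63*((-2 + 5*11) + 5) + 17)*(I*sqrt(13)) = (-63*((-2 + 55) + 5) + 17)*(I*sqrt(13)) = (-63*(53 + 5) + 17)*(I*sqrt(13)) = (-63*58 + 17)*(I*sqrt(13)) = (-3654 + 17)*(I*sqrt(13)) = -3637*I*sqrt(13)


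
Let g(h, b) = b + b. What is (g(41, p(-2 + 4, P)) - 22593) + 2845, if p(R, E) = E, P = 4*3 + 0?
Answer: -19724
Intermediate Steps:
P = 12 (P = 12 + 0 = 12)
g(h, b) = 2*b
(g(41, p(-2 + 4, P)) - 22593) + 2845 = (2*12 - 22593) + 2845 = (24 - 22593) + 2845 = -22569 + 2845 = -19724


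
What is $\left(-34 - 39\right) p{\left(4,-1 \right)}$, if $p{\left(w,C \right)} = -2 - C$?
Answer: $73$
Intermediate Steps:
$\left(-34 - 39\right) p{\left(4,-1 \right)} = \left(-34 - 39\right) \left(-2 - -1\right) = - 73 \left(-2 + 1\right) = \left(-73\right) \left(-1\right) = 73$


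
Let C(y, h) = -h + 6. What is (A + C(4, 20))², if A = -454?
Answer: 219024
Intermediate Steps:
C(y, h) = 6 - h
(A + C(4, 20))² = (-454 + (6 - 1*20))² = (-454 + (6 - 20))² = (-454 - 14)² = (-468)² = 219024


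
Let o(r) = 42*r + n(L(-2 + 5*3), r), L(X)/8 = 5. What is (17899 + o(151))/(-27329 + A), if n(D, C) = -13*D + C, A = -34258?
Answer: -23872/61587 ≈ -0.38761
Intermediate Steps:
L(X) = 40 (L(X) = 8*5 = 40)
n(D, C) = C - 13*D
o(r) = -520 + 43*r (o(r) = 42*r + (r - 13*40) = 42*r + (r - 520) = 42*r + (-520 + r) = -520 + 43*r)
(17899 + o(151))/(-27329 + A) = (17899 + (-520 + 43*151))/(-27329 - 34258) = (17899 + (-520 + 6493))/(-61587) = (17899 + 5973)*(-1/61587) = 23872*(-1/61587) = -23872/61587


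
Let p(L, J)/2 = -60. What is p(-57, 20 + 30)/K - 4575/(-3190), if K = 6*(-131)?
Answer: 132625/83578 ≈ 1.5868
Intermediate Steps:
p(L, J) = -120 (p(L, J) = 2*(-60) = -120)
K = -786
p(-57, 20 + 30)/K - 4575/(-3190) = -120/(-786) - 4575/(-3190) = -120*(-1/786) - 4575*(-1/3190) = 20/131 + 915/638 = 132625/83578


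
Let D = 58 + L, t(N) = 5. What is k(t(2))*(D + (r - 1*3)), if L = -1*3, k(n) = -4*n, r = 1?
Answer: -1060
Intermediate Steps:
L = -3
D = 55 (D = 58 - 3 = 55)
k(t(2))*(D + (r - 1*3)) = (-4*5)*(55 + (1 - 1*3)) = -20*(55 + (1 - 3)) = -20*(55 - 2) = -20*53 = -1060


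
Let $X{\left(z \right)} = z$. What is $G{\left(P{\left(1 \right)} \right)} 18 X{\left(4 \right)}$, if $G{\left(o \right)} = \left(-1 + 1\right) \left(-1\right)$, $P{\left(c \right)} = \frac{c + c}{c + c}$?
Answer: $0$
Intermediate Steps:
$P{\left(c \right)} = 1$ ($P{\left(c \right)} = \frac{2 c}{2 c} = 2 c \frac{1}{2 c} = 1$)
$G{\left(o \right)} = 0$ ($G{\left(o \right)} = 0 \left(-1\right) = 0$)
$G{\left(P{\left(1 \right)} \right)} 18 X{\left(4 \right)} = 0 \cdot 18 \cdot 4 = 0 \cdot 4 = 0$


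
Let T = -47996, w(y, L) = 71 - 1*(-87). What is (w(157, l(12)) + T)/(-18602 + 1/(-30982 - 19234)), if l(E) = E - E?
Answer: 2402233008/934118033 ≈ 2.5717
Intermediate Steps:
l(E) = 0
w(y, L) = 158 (w(y, L) = 71 + 87 = 158)
(w(157, l(12)) + T)/(-18602 + 1/(-30982 - 19234)) = (158 - 47996)/(-18602 + 1/(-30982 - 19234)) = -47838/(-18602 + 1/(-50216)) = -47838/(-18602 - 1/50216) = -47838/(-934118033/50216) = -47838*(-50216/934118033) = 2402233008/934118033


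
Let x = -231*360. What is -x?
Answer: 83160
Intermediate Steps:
x = -83160
-x = -1*(-83160) = 83160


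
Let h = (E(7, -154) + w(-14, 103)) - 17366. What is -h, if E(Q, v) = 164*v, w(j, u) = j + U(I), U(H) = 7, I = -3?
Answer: 42629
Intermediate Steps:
w(j, u) = 7 + j (w(j, u) = j + 7 = 7 + j)
h = -42629 (h = (164*(-154) + (7 - 14)) - 17366 = (-25256 - 7) - 17366 = -25263 - 17366 = -42629)
-h = -1*(-42629) = 42629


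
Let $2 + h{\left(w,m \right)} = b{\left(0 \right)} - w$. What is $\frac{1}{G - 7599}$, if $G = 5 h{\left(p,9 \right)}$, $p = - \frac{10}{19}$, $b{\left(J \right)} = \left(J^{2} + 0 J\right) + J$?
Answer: $- \frac{19}{144521} \approx -0.00013147$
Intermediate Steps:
$b{\left(J \right)} = J + J^{2}$ ($b{\left(J \right)} = \left(J^{2} + 0\right) + J = J^{2} + J = J + J^{2}$)
$p = - \frac{10}{19}$ ($p = \left(-10\right) \frac{1}{19} = - \frac{10}{19} \approx -0.52632$)
$h{\left(w,m \right)} = -2 - w$ ($h{\left(w,m \right)} = -2 + \left(0 \left(1 + 0\right) - w\right) = -2 + \left(0 \cdot 1 - w\right) = -2 + \left(0 - w\right) = -2 - w$)
$G = - \frac{140}{19}$ ($G = 5 \left(-2 - - \frac{10}{19}\right) = 5 \left(-2 + \frac{10}{19}\right) = 5 \left(- \frac{28}{19}\right) = - \frac{140}{19} \approx -7.3684$)
$\frac{1}{G - 7599} = \frac{1}{- \frac{140}{19} - 7599} = \frac{1}{- \frac{144521}{19}} = - \frac{19}{144521}$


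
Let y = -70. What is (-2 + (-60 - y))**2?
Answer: 64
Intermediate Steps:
(-2 + (-60 - y))**2 = (-2 + (-60 - 1*(-70)))**2 = (-2 + (-60 + 70))**2 = (-2 + 10)**2 = 8**2 = 64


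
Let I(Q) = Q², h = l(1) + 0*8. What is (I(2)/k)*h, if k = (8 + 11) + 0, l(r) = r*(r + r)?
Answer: 8/19 ≈ 0.42105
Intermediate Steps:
l(r) = 2*r² (l(r) = r*(2*r) = 2*r²)
h = 2 (h = 2*1² + 0*8 = 2*1 + 0 = 2 + 0 = 2)
k = 19 (k = 19 + 0 = 19)
(I(2)/k)*h = (2²/19)*2 = (4*(1/19))*2 = (4/19)*2 = 8/19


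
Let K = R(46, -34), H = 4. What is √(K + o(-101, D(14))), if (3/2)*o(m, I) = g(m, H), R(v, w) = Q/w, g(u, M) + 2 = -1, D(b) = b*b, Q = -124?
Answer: 2*√119/17 ≈ 1.2834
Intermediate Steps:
D(b) = b²
g(u, M) = -3 (g(u, M) = -2 - 1 = -3)
R(v, w) = -124/w
K = 62/17 (K = -124/(-34) = -124*(-1/34) = 62/17 ≈ 3.6471)
o(m, I) = -2 (o(m, I) = (⅔)*(-3) = -2)
√(K + o(-101, D(14))) = √(62/17 - 2) = √(28/17) = 2*√119/17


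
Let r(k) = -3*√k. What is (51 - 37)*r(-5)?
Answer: -42*I*√5 ≈ -93.915*I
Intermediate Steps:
(51 - 37)*r(-5) = (51 - 37)*(-3*I*√5) = 14*(-3*I*√5) = -42*I*√5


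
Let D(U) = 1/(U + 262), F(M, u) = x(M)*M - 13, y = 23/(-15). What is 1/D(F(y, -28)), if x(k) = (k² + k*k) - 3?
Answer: 831566/3375 ≈ 246.39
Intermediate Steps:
x(k) = -3 + 2*k² (x(k) = (k² + k²) - 3 = 2*k² - 3 = -3 + 2*k²)
y = -23/15 (y = 23*(-1/15) = -23/15 ≈ -1.5333)
F(M, u) = -13 + M*(-3 + 2*M²) (F(M, u) = (-3 + 2*M²)*M - 13 = M*(-3 + 2*M²) - 13 = -13 + M*(-3 + 2*M²))
D(U) = 1/(262 + U)
1/D(F(y, -28)) = 1/(1/(262 + (-13 - 23*(-3 + 2*(-23/15)²)/15))) = 1/(1/(262 + (-13 - 23*(-3 + 2*(529/225))/15))) = 1/(1/(262 + (-13 - 23*(-3 + 1058/225)/15))) = 1/(1/(262 + (-13 - 23/15*383/225))) = 1/(1/(262 + (-13 - 8809/3375))) = 1/(1/(262 - 52684/3375)) = 1/(1/(831566/3375)) = 1/(3375/831566) = 831566/3375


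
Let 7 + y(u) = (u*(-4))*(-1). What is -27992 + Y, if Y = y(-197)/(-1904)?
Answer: -53295973/1904 ≈ -27992.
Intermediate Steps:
y(u) = -7 + 4*u (y(u) = -7 + (u*(-4))*(-1) = -7 - 4*u*(-1) = -7 + 4*u)
Y = 795/1904 (Y = (-7 + 4*(-197))/(-1904) = (-7 - 788)*(-1/1904) = -795*(-1/1904) = 795/1904 ≈ 0.41754)
-27992 + Y = -27992 + 795/1904 = -53295973/1904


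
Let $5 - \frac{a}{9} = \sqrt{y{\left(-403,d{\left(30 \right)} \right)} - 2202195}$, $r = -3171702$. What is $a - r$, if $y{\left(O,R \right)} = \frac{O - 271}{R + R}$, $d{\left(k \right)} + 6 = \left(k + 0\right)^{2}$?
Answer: $3171747 - \frac{3 i \sqrt{1760073824298}}{298} \approx 3.1717 \cdot 10^{6} - 13356.0 i$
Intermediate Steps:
$d{\left(k \right)} = -6 + k^{2}$ ($d{\left(k \right)} = -6 + \left(k + 0\right)^{2} = -6 + k^{2}$)
$y{\left(O,R \right)} = \frac{-271 + O}{2 R}$
$a = 45 - \frac{3 i \sqrt{1760073824298}}{298}$ ($a = 45 - 9 \sqrt{\frac{-271 - 403}{2 \left(-6 + 30^{2}\right)} - 2202195} = 45 - 9 \sqrt{\frac{1}{2} \frac{1}{-6 + 900} \left(-674\right) - 2202195} = 45 - 9 \sqrt{\frac{1}{2} \cdot \frac{1}{894} \left(-674\right) - 2202195} = 45 - 9 \sqrt{- \frac{337}{894} - 2202195} = 45 - 9 \sqrt{- \frac{1968762667}{894}} = 45 - 9 \frac{i \sqrt{1760073824298}}{894} = 45 - \frac{3 i \sqrt{1760073824298}}{298} \approx 45.0 - 13356.0 i$)
$a - r = \left(45 - \frac{3 i \sqrt{1760073824298}}{298}\right) - -3171702 = \left(45 - \frac{3 i \sqrt{1760073824298}}{298}\right) + 3171702 = 3171747 - \frac{3 i \sqrt{1760073824298}}{298}$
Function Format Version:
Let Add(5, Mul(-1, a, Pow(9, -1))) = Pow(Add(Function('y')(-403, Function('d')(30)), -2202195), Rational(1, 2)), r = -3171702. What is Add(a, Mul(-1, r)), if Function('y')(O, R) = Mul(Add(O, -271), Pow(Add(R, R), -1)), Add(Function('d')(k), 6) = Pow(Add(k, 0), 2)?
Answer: Add(3171747, Mul(Rational(-3, 298), I, Pow(1760073824298, Rational(1, 2)))) ≈ Add(3.1717e+6, Mul(-13356., I))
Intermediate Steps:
Function('d')(k) = Add(-6, Pow(k, 2)) (Function('d')(k) = Add(-6, Pow(Add(k, 0), 2)) = Add(-6, Pow(k, 2)))
Function('y')(O, R) = Mul(Rational(1, 2), Pow(R, -1), Add(-271, O)) (Function('y')(O, R) = Mul(Add(-271, O), Pow(Mul(2, R), -1)) = Mul(Add(-271, O), Mul(Rational(1, 2), Pow(R, -1))) = Mul(Rational(1, 2), Pow(R, -1), Add(-271, O)))
a = Add(45, Mul(Rational(-3, 298), I, Pow(1760073824298, Rational(1, 2)))) (a = Add(45, Mul(-9, Pow(Add(Mul(Rational(1, 2), Pow(Add(-6, Pow(30, 2)), -1), Add(-271, -403)), -2202195), Rational(1, 2)))) = Add(45, Mul(-9, Pow(Add(Mul(Rational(1, 2), Pow(Add(-6, 900), -1), -674), -2202195), Rational(1, 2)))) = Add(45, Mul(-9, Pow(Add(Mul(Rational(1, 2), Pow(894, -1), -674), -2202195), Rational(1, 2)))) = Add(45, Mul(-9, Pow(Add(Mul(Rational(1, 2), Rational(1, 894), -674), -2202195), Rational(1, 2)))) = Add(45, Mul(-9, Pow(Add(Rational(-337, 894), -2202195), Rational(1, 2)))) = Add(45, Mul(-9, Pow(Rational(-1968762667, 894), Rational(1, 2)))) = Add(45, Mul(-9, Mul(Rational(1, 894), I, Pow(1760073824298, Rational(1, 2))))) = Add(45, Mul(Rational(-3, 298), I, Pow(1760073824298, Rational(1, 2)))) ≈ Add(45.000, Mul(-13356., I)))
Add(a, Mul(-1, r)) = Add(Add(45, Mul(Rational(-3, 298), I, Pow(1760073824298, Rational(1, 2)))), Mul(-1, -3171702)) = Add(Add(45, Mul(Rational(-3, 298), I, Pow(1760073824298, Rational(1, 2)))), 3171702) = Add(3171747, Mul(Rational(-3, 298), I, Pow(1760073824298, Rational(1, 2))))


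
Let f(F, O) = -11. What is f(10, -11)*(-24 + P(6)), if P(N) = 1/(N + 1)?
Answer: 1837/7 ≈ 262.43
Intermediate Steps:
P(N) = 1/(1 + N)
f(10, -11)*(-24 + P(6)) = -11*(-24 + 1/(1 + 6)) = -11*(-24 + 1/7) = -11*(-24 + ⅐) = -11*(-167/7) = 1837/7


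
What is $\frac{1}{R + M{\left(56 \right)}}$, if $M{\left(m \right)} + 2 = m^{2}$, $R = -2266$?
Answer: $\frac{1}{868} \approx 0.0011521$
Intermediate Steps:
$M{\left(m \right)} = -2 + m^{2}$
$\frac{1}{R + M{\left(56 \right)}} = \frac{1}{-2266 - \left(2 - 56^{2}\right)} = \frac{1}{-2266 + \left(-2 + 3136\right)} = \frac{1}{-2266 + 3134} = \frac{1}{868}$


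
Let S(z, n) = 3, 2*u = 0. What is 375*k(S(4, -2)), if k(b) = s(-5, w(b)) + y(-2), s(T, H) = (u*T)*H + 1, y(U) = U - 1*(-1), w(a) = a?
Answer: 0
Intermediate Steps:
u = 0 (u = (½)*0 = 0)
y(U) = 1 + U (y(U) = U + 1 = 1 + U)
s(T, H) = 1 (s(T, H) = (0*T)*H + 1 = 0*H + 1 = 0 + 1 = 1)
k(b) = 0 (k(b) = 1 + (1 - 2) = 1 - 1 = 0)
375*k(S(4, -2)) = 375*0 = 0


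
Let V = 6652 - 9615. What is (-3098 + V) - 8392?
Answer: -14453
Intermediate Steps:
V = -2963
(-3098 + V) - 8392 = (-3098 - 2963) - 8392 = -6061 - 8392 = -14453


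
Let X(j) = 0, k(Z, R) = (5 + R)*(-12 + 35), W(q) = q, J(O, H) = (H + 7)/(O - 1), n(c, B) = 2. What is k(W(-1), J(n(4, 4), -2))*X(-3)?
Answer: 0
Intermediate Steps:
J(O, H) = (7 + H)/(-1 + O)
k(Z, R) = 115 + 23*R (k(Z, R) = (5 + R)*23 = 115 + 23*R)
k(W(-1), J(n(4, 4), -2))*X(-3) = (115 + 23*((7 - 2)/(-1 + 2)))*0 = (115 + 23*(5/1))*0 = (115 + 23*(1*5))*0 = (115 + 23*5)*0 = (115 + 115)*0 = 230*0 = 0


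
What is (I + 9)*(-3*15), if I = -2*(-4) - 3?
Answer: -630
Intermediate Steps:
I = 5 (I = 8 - 3 = 5)
(I + 9)*(-3*15) = (5 + 9)*(-3*15) = 14*(-45) = -630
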